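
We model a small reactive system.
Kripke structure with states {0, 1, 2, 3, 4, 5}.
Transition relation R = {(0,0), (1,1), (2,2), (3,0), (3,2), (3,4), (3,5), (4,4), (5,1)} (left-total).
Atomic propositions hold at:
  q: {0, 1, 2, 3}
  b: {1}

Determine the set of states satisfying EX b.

{1, 5}

Sat(EX b) = {s : some successor in {1}} = {1, 5}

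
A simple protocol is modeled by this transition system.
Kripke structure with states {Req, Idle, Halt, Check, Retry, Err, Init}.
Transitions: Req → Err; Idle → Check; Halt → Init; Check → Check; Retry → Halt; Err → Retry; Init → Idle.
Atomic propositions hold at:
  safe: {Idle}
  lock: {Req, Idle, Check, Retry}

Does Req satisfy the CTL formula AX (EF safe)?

EF safe: least fixpoint, start Z0 = {Idle}, add states with some successor in Z. Z1 = {Idle, Init}; Z2 = {Idle, Halt, Init}; Z3 = {Idle, Halt, Retry, Init}; Z4 = {Idle, Halt, Retry, Err, Init}; Z5 = {Req, Idle, Halt, Retry, Err, Init}; fixed.
Sat(EF safe) = {Req, Idle, Halt, Retry, Err, Init}
Sat(AX (EF safe)) = {s : every successor in {Req, Idle, Halt, Retry, Err, Init}} = {Req, Halt, Retry, Err, Init}
Req ∈ Sat(AX (EF safe)) = {Req, Halt, Retry, Err, Init}, so the formula holds at Req.

Yes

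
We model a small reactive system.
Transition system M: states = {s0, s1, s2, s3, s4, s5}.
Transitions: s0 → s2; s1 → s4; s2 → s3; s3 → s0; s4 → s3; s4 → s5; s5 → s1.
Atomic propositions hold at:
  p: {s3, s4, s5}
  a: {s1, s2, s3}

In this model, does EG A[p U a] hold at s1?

A[p U a]: least fixpoint, start Z0 = Sat(a) = {s1, s2, s3}, add states in Sat(p) with every successor in Z. Z1 = {s1, s2, s3, s5}; Z2 = {s1, s2, s3, s4, s5}; fixed.
Sat(A[p U a]) = {s1, s2, s3, s4, s5}
EG A[p U a]: greatest fixpoint, start Z0 = {s1, s2, s3, s4, s5}, keep only states in Sat with some successor in Z. Z1 = {s1, s2, s4, s5}; Z2 = {s1, s4, s5}; fixed.
Sat(EG A[p U a]) = {s1, s4, s5}
s1 ∈ Sat(EG A[p U a]) = {s1, s4, s5}, so the formula holds at s1.

Yes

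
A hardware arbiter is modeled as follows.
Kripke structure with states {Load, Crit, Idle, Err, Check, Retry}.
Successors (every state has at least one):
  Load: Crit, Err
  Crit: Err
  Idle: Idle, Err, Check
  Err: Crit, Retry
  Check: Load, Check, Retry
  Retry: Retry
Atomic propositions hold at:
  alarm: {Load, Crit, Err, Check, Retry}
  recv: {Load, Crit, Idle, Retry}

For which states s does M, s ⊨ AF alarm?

{Load, Crit, Err, Check, Retry}

AF alarm: least fixpoint, start Z0 = {Load, Crit, Err, Check, Retry}, add states with every successor in Z. Already a fixed point.
Sat(AF alarm) = {Load, Crit, Err, Check, Retry}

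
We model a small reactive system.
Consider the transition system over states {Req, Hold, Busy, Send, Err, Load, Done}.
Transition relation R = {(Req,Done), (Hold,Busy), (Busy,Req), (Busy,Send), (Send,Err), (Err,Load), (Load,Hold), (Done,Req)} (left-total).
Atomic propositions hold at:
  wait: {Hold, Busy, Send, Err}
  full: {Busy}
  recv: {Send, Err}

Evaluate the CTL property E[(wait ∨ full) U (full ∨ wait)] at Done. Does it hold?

Sat(wait ∨ full) = {Hold, Busy, Send, Err}
Sat(full ∨ wait) = {Hold, Busy, Send, Err}
E[(wait ∨ full) U (full ∨ wait)]: least fixpoint, start Z0 = Sat((full ∨ wait)) = {Hold, Busy, Send, Err}, add states in Sat(wait ∨ full) with some successor in Z. Already a fixed point.
Sat(E[(wait ∨ full) U (full ∨ wait)]) = {Hold, Busy, Send, Err}
Done ∉ Sat(E[(wait ∨ full) U (full ∨ wait)]) = {Hold, Busy, Send, Err}, so the formula does not hold at Done.

No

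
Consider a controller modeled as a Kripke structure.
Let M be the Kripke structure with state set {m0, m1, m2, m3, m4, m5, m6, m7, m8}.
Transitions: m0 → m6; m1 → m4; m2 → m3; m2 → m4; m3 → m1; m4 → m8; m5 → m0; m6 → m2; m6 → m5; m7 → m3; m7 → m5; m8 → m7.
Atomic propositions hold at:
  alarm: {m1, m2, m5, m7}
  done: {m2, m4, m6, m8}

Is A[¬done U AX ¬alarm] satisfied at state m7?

Sat(¬done) = {m0, m1, m3, m5, m7}
Sat(¬alarm) = {m0, m3, m4, m6, m8}
Sat(AX ¬alarm) = {s : every successor in {m0, m3, m4, m6, m8}} = {m0, m1, m2, m4, m5}
A[¬done U AX ¬alarm]: least fixpoint, start Z0 = Sat(AX ¬alarm) = {m0, m1, m2, m4, m5}, add states in Sat(¬done) with every successor in Z. Z1 = {m0, m1, m2, m3, m4, m5}; Z2 = {m0, m1, m2, m3, m4, m5, m7}; fixed.
Sat(A[¬done U AX ¬alarm]) = {m0, m1, m2, m3, m4, m5, m7}
m7 ∈ Sat(A[¬done U AX ¬alarm]) = {m0, m1, m2, m3, m4, m5, m7}, so the formula holds at m7.

Yes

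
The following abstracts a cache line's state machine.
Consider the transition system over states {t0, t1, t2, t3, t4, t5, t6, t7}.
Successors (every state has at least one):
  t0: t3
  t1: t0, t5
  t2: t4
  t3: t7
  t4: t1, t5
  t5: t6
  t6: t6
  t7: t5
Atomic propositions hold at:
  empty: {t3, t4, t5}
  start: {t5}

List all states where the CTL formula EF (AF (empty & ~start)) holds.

{t0, t1, t2, t3, t4}

Sat(~start) = {t0, t1, t2, t3, t4, t6, t7}
Sat(empty & ~start) = {t3, t4}
AF (empty & ~start): least fixpoint, start Z0 = {t3, t4}, add states with every successor in Z. Z1 = {t0, t2, t3, t4}; fixed.
Sat(AF (empty & ~start)) = {t0, t2, t3, t4}
EF (AF (empty & ~start)): least fixpoint, start Z0 = {t0, t2, t3, t4}, add states with some successor in Z. Z1 = {t0, t1, t2, t3, t4}; fixed.
Sat(EF (AF (empty & ~start))) = {t0, t1, t2, t3, t4}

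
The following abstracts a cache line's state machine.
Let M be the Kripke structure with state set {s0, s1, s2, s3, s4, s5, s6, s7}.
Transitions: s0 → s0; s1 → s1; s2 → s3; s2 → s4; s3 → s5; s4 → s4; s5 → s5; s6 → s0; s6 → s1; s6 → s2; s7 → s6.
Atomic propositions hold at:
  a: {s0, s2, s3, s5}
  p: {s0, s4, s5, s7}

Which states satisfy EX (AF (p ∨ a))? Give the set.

Sat(p ∨ a) = {s0, s2, s3, s4, s5, s7}
AF (p ∨ a): least fixpoint, start Z0 = {s0, s2, s3, s4, s5, s7}, add states with every successor in Z. Already a fixed point.
Sat(AF (p ∨ a)) = {s0, s2, s3, s4, s5, s7}
Sat(EX (AF (p ∨ a))) = {s : some successor in {s0, s2, s3, s4, s5, s7}} = {s0, s2, s3, s4, s5, s6}

{s0, s2, s3, s4, s5, s6}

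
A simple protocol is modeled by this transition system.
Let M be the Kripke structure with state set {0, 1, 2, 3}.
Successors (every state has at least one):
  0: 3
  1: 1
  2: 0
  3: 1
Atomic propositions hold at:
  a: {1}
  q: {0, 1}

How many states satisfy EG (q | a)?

1

Sat(q | a) = {0, 1}
EG (q | a): greatest fixpoint, start Z0 = {0, 1}, keep only states in Sat with some successor in Z. Z1 = {1}; fixed.
Sat(EG (q | a)) = {1}
|Sat(EG (q | a))| = |{1}| = 1.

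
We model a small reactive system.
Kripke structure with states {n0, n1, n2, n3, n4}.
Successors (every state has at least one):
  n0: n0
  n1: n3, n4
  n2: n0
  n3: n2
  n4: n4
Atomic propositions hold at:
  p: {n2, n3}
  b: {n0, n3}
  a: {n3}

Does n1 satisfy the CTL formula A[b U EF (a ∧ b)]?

Yes

Sat(a ∧ b) = {n3}
EF (a ∧ b): least fixpoint, start Z0 = {n3}, add states with some successor in Z. Z1 = {n1, n3}; fixed.
Sat(EF (a ∧ b)) = {n1, n3}
A[b U EF (a ∧ b)]: least fixpoint, start Z0 = Sat(EF (a ∧ b)) = {n1, n3}, add states in Sat(b) with every successor in Z. Already a fixed point.
Sat(A[b U EF (a ∧ b)]) = {n1, n3}
n1 ∈ Sat(A[b U EF (a ∧ b)]) = {n1, n3}, so the formula holds at n1.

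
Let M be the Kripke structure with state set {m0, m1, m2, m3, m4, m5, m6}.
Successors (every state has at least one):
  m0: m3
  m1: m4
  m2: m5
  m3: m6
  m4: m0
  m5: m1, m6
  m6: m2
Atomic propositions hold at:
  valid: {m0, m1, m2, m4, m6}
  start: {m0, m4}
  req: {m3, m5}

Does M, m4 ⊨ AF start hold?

Yes

AF start: least fixpoint, start Z0 = {m0, m4}, add states with every successor in Z. Z1 = {m0, m1, m4}; fixed.
Sat(AF start) = {m0, m1, m4}
m4 ∈ Sat(AF start) = {m0, m1, m4}, so the formula holds at m4.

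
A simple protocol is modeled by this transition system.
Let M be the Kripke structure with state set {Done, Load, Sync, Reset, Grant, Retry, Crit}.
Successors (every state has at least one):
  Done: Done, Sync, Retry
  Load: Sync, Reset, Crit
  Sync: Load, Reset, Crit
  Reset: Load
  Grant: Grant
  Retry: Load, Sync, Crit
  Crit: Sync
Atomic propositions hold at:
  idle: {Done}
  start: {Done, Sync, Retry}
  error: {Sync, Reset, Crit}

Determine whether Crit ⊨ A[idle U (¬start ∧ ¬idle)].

Yes

Sat(¬start) = {Load, Reset, Grant, Crit}
Sat(¬idle) = {Load, Sync, Reset, Grant, Retry, Crit}
Sat(¬start ∧ ¬idle) = {Load, Reset, Grant, Crit}
A[idle U (¬start ∧ ¬idle)]: least fixpoint, start Z0 = Sat((¬start ∧ ¬idle)) = {Load, Reset, Grant, Crit}, add states in Sat(idle) with every successor in Z. Already a fixed point.
Sat(A[idle U (¬start ∧ ¬idle)]) = {Load, Reset, Grant, Crit}
Crit ∈ Sat(A[idle U (¬start ∧ ¬idle)]) = {Load, Reset, Grant, Crit}, so the formula holds at Crit.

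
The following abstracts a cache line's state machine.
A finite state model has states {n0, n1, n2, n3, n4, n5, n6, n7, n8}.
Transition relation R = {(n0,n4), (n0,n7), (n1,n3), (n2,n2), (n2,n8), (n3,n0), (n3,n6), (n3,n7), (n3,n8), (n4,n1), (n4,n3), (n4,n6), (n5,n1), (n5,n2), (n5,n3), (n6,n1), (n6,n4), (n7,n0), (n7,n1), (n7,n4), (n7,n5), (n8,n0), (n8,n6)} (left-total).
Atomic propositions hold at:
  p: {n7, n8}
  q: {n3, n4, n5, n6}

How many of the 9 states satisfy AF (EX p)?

5

Sat(EX p) = {s : some successor in {n7, n8}} = {n0, n2, n3}
AF (EX p): least fixpoint, start Z0 = {n0, n2, n3}, add states with every successor in Z. Z1 = {n0, n1, n2, n3}; Z2 = {n0, n1, n2, n3, n5}; fixed.
Sat(AF (EX p)) = {n0, n1, n2, n3, n5}
|Sat(AF (EX p))| = |{n0, n1, n2, n3, n5}| = 5.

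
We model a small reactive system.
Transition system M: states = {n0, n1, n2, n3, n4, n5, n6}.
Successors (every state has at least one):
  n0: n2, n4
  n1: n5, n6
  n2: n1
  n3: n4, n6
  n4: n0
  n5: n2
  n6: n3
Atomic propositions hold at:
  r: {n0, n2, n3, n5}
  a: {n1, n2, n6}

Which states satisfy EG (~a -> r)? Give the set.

{n0, n1, n2, n3, n5, n6}

Sat(~a) = {n0, n3, n4, n5}
Sat(~a -> r) = {n0, n1, n2, n3, n5, n6}
EG (~a -> r): greatest fixpoint, start Z0 = {n0, n1, n2, n3, n5, n6}, keep only states in Sat with some successor in Z. Already a fixed point.
Sat(EG (~a -> r)) = {n0, n1, n2, n3, n5, n6}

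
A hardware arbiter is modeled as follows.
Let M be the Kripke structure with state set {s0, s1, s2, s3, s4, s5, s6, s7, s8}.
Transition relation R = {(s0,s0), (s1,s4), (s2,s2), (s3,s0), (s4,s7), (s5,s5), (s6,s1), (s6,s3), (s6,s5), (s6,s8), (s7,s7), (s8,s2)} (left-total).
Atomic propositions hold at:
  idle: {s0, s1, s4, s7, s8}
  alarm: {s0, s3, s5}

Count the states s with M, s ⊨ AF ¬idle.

5

Sat(¬idle) = {s2, s3, s5, s6}
AF ¬idle: least fixpoint, start Z0 = {s2, s3, s5, s6}, add states with every successor in Z. Z1 = {s2, s3, s5, s6, s8}; fixed.
Sat(AF ¬idle) = {s2, s3, s5, s6, s8}
|Sat(AF ¬idle)| = |{s2, s3, s5, s6, s8}| = 5.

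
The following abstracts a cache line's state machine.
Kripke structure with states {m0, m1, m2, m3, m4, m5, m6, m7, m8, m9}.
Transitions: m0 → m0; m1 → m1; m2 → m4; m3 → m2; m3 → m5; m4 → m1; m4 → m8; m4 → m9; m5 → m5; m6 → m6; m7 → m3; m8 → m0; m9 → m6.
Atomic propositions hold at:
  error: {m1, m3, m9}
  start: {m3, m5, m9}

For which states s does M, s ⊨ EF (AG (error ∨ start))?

Sat(error ∨ start) = {m1, m3, m5, m9}
AG (error ∨ start): greatest fixpoint, start Z0 = {m1, m3, m5, m9}, keep only states in Sat with every successor in Z. Z1 = {m1, m5}; fixed.
Sat(AG (error ∨ start)) = {m1, m5}
EF (AG (error ∨ start)): least fixpoint, start Z0 = {m1, m5}, add states with some successor in Z. Z1 = {m1, m3, m4, m5}; Z2 = {m1, m2, m3, m4, m5, m7}; fixed.
Sat(EF (AG (error ∨ start))) = {m1, m2, m3, m4, m5, m7}

{m1, m2, m3, m4, m5, m7}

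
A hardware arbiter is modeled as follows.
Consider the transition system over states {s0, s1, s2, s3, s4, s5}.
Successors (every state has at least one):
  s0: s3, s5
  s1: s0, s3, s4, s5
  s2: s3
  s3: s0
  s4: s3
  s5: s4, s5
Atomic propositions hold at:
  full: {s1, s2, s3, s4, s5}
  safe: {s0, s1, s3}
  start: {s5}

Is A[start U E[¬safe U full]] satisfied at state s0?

Sat(¬safe) = {s2, s4, s5}
E[¬safe U full]: least fixpoint, start Z0 = Sat(full) = {s1, s2, s3, s4, s5}, add states in Sat(¬safe) with some successor in Z. Already a fixed point.
Sat(E[¬safe U full]) = {s1, s2, s3, s4, s5}
A[start U E[¬safe U full]]: least fixpoint, start Z0 = Sat(E[¬safe U full]) = {s1, s2, s3, s4, s5}, add states in Sat(start) with every successor in Z. Already a fixed point.
Sat(A[start U E[¬safe U full]]) = {s1, s2, s3, s4, s5}
s0 ∉ Sat(A[start U E[¬safe U full]]) = {s1, s2, s3, s4, s5}, so the formula does not hold at s0.

No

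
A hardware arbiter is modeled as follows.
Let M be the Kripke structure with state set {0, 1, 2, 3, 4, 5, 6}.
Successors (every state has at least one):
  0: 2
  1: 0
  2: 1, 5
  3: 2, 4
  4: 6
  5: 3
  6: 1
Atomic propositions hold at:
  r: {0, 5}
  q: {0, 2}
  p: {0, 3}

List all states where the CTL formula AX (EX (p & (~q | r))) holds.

Sat(~q) = {1, 3, 4, 5, 6}
Sat(~q | r) = {0, 1, 3, 4, 5, 6}
Sat(p & (~q | r)) = {0, 3}
Sat(EX (p & (~q | r))) = {s : some successor in {0, 3}} = {1, 5}
Sat(AX (EX (p & (~q | r)))) = {s : every successor in {1, 5}} = {2, 6}

{2, 6}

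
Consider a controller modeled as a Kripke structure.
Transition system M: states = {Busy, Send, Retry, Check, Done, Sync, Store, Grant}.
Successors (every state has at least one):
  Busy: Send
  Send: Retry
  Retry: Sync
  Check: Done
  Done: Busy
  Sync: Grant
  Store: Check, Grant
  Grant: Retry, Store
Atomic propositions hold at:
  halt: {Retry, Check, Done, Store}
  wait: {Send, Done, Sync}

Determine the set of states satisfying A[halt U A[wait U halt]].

A[wait U halt]: least fixpoint, start Z0 = Sat(halt) = {Retry, Check, Done, Store}, add states in Sat(wait) with every successor in Z. Z1 = {Send, Retry, Check, Done, Store}; fixed.
Sat(A[wait U halt]) = {Send, Retry, Check, Done, Store}
A[halt U A[wait U halt]]: least fixpoint, start Z0 = Sat(A[wait U halt]) = {Send, Retry, Check, Done, Store}, add states in Sat(halt) with every successor in Z. Already a fixed point.
Sat(A[halt U A[wait U halt]]) = {Send, Retry, Check, Done, Store}

{Send, Retry, Check, Done, Store}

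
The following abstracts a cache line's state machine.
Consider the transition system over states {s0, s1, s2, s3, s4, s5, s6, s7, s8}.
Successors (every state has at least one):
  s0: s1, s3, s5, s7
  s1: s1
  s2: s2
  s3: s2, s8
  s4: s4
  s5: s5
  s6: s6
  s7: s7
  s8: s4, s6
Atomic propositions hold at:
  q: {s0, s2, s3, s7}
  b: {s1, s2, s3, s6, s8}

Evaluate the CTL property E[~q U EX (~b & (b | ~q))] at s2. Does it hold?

No

Sat(~q) = {s1, s4, s5, s6, s8}
Sat(~b) = {s0, s4, s5, s7}
Sat(b | ~q) = {s1, s2, s3, s4, s5, s6, s8}
Sat(~b & (b | ~q)) = {s4, s5}
Sat(EX (~b & (b | ~q))) = {s : some successor in {s4, s5}} = {s0, s4, s5, s8}
E[~q U EX (~b & (b | ~q))]: least fixpoint, start Z0 = Sat(EX (~b & (b | ~q))) = {s0, s4, s5, s8}, add states in Sat(~q) with some successor in Z. Already a fixed point.
Sat(E[~q U EX (~b & (b | ~q))]) = {s0, s4, s5, s8}
s2 ∉ Sat(E[~q U EX (~b & (b | ~q))]) = {s0, s4, s5, s8}, so the formula does not hold at s2.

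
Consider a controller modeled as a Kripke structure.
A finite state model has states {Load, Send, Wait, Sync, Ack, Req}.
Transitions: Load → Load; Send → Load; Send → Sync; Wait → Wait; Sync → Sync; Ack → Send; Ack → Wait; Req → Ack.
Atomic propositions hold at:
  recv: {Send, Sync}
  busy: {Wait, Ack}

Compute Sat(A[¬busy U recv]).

{Send, Sync}

Sat(¬busy) = {Load, Send, Sync, Req}
A[¬busy U recv]: least fixpoint, start Z0 = Sat(recv) = {Send, Sync}, add states in Sat(¬busy) with every successor in Z. Already a fixed point.
Sat(A[¬busy U recv]) = {Send, Sync}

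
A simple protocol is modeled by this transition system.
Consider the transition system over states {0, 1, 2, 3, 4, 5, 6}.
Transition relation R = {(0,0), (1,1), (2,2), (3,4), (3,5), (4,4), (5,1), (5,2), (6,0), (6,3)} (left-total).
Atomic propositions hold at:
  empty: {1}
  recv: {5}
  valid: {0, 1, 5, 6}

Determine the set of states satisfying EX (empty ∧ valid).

Sat(empty ∧ valid) = {1}
Sat(EX (empty ∧ valid)) = {s : some successor in {1}} = {1, 5}

{1, 5}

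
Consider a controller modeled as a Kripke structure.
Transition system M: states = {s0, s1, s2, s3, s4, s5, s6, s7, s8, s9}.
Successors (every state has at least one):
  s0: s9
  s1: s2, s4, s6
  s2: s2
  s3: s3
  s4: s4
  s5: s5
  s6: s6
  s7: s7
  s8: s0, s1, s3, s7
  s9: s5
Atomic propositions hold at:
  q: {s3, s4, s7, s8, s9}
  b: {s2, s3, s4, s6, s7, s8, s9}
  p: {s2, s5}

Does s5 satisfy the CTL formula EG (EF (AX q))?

Sat(AX q) = {s : every successor in {s3, s4, s7, s8, s9}} = {s0, s3, s4, s7}
EF (AX q): least fixpoint, start Z0 = {s0, s3, s4, s7}, add states with some successor in Z. Z1 = {s0, s1, s3, s4, s7, s8}; fixed.
Sat(EF (AX q)) = {s0, s1, s3, s4, s7, s8}
EG (EF (AX q)): greatest fixpoint, start Z0 = {s0, s1, s3, s4, s7, s8}, keep only states in Sat with some successor in Z. Z1 = {s1, s3, s4, s7, s8}; fixed.
Sat(EG (EF (AX q))) = {s1, s3, s4, s7, s8}
s5 ∉ Sat(EG (EF (AX q))) = {s1, s3, s4, s7, s8}, so the formula does not hold at s5.

No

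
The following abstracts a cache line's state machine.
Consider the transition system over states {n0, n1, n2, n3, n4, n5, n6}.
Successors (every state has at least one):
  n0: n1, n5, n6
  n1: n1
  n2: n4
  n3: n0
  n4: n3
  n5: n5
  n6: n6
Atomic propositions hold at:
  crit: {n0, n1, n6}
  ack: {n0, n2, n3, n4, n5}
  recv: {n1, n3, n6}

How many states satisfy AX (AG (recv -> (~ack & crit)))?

5

Sat(~ack) = {n1, n6}
Sat(~ack & crit) = {n1, n6}
Sat(recv -> (~ack & crit)) = {n0, n1, n2, n4, n5, n6}
AG (recv -> (~ack & crit)): greatest fixpoint, start Z0 = {n0, n1, n2, n4, n5, n6}, keep only states in Sat with every successor in Z. Z1 = {n0, n1, n2, n5, n6}; Z2 = {n0, n1, n5, n6}; fixed.
Sat(AG (recv -> (~ack & crit))) = {n0, n1, n5, n6}
Sat(AX (AG (recv -> (~ack & crit)))) = {s : every successor in {n0, n1, n5, n6}} = {n0, n1, n3, n5, n6}
|Sat(AX (AG (recv -> (~ack & crit))))| = |{n0, n1, n3, n5, n6}| = 5.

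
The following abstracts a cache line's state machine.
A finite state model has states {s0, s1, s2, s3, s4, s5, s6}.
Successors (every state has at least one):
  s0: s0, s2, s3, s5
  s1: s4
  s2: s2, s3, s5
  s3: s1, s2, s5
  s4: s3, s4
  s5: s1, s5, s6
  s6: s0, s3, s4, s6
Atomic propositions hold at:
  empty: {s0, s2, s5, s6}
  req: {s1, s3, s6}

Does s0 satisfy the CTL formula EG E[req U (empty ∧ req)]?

Sat(empty ∧ req) = {s6}
E[req U (empty ∧ req)]: least fixpoint, start Z0 = Sat((empty ∧ req)) = {s6}, add states in Sat(req) with some successor in Z. Already a fixed point.
Sat(E[req U (empty ∧ req)]) = {s6}
EG E[req U (empty ∧ req)]: greatest fixpoint, start Z0 = {s6}, keep only states in Sat with some successor in Z. Already a fixed point.
Sat(EG E[req U (empty ∧ req)]) = {s6}
s0 ∉ Sat(EG E[req U (empty ∧ req)]) = {s6}, so the formula does not hold at s0.

No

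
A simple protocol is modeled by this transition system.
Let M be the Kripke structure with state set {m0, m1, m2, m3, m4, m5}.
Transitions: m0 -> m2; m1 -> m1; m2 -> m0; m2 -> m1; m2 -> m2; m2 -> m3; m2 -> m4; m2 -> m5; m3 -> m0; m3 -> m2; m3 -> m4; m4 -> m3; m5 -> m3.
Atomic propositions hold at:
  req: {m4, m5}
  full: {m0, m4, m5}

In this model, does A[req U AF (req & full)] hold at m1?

No

Sat(req & full) = {m4, m5}
AF (req & full): least fixpoint, start Z0 = {m4, m5}, add states with every successor in Z. Already a fixed point.
Sat(AF (req & full)) = {m4, m5}
A[req U AF (req & full)]: least fixpoint, start Z0 = Sat(AF (req & full)) = {m4, m5}, add states in Sat(req) with every successor in Z. Already a fixed point.
Sat(A[req U AF (req & full)]) = {m4, m5}
m1 ∉ Sat(A[req U AF (req & full)]) = {m4, m5}, so the formula does not hold at m1.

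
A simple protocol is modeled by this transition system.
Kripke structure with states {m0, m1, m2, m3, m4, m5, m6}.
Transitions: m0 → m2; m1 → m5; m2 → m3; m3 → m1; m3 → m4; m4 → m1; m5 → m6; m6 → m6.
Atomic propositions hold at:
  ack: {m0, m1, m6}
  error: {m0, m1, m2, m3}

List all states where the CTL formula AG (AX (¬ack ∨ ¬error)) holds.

Sat(¬ack) = {m2, m3, m4, m5}
Sat(¬error) = {m4, m5, m6}
Sat(¬ack ∨ ¬error) = {m2, m3, m4, m5, m6}
Sat(AX (¬ack ∨ ¬error)) = {s : every successor in {m2, m3, m4, m5, m6}} = {m0, m1, m2, m5, m6}
AG (AX (¬ack ∨ ¬error)): greatest fixpoint, start Z0 = {m0, m1, m2, m5, m6}, keep only states in Sat with every successor in Z. Z1 = {m0, m1, m5, m6}; Z2 = {m1, m5, m6}; fixed.
Sat(AG (AX (¬ack ∨ ¬error))) = {m1, m5, m6}

{m1, m5, m6}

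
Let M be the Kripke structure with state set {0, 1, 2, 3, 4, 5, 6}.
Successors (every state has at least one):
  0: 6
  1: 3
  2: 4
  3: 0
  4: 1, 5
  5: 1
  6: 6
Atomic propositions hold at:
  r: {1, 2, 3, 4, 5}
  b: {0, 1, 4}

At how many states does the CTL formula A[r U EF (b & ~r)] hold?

6

Sat(~r) = {0, 6}
Sat(b & ~r) = {0}
EF (b & ~r): least fixpoint, start Z0 = {0}, add states with some successor in Z. Z1 = {0, 3}; Z2 = {0, 1, 3}; Z3 = {0, 1, 3, 4, 5}; Z4 = {0, 1, 2, 3, 4, 5}; fixed.
Sat(EF (b & ~r)) = {0, 1, 2, 3, 4, 5}
A[r U EF (b & ~r)]: least fixpoint, start Z0 = Sat(EF (b & ~r)) = {0, 1, 2, 3, 4, 5}, add states in Sat(r) with every successor in Z. Already a fixed point.
Sat(A[r U EF (b & ~r)]) = {0, 1, 2, 3, 4, 5}
|Sat(A[r U EF (b & ~r)])| = |{0, 1, 2, 3, 4, 5}| = 6.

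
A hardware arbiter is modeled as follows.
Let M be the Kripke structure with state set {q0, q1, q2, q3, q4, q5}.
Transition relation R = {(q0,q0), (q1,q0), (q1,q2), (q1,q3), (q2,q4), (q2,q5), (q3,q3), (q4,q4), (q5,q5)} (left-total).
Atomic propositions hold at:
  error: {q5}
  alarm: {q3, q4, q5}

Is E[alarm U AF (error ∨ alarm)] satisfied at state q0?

No

Sat(error ∨ alarm) = {q3, q4, q5}
AF (error ∨ alarm): least fixpoint, start Z0 = {q3, q4, q5}, add states with every successor in Z. Z1 = {q2, q3, q4, q5}; fixed.
Sat(AF (error ∨ alarm)) = {q2, q3, q4, q5}
E[alarm U AF (error ∨ alarm)]: least fixpoint, start Z0 = Sat(AF (error ∨ alarm)) = {q2, q3, q4, q5}, add states in Sat(alarm) with some successor in Z. Already a fixed point.
Sat(E[alarm U AF (error ∨ alarm)]) = {q2, q3, q4, q5}
q0 ∉ Sat(E[alarm U AF (error ∨ alarm)]) = {q2, q3, q4, q5}, so the formula does not hold at q0.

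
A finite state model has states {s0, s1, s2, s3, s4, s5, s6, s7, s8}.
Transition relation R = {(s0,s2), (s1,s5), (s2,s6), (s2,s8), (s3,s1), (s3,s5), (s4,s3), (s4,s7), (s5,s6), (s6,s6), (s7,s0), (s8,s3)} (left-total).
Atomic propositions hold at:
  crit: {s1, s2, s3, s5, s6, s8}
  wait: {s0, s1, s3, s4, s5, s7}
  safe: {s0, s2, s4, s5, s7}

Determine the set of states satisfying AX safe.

{s0, s1, s7}

Sat(AX safe) = {s : every successor in {s0, s2, s4, s5, s7}} = {s0, s1, s7}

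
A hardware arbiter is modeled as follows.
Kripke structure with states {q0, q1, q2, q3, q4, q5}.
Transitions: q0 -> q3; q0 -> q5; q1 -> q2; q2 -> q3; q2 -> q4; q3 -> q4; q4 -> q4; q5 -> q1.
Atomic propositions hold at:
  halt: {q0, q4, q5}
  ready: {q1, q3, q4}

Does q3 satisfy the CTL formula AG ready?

Yes

AG ready: greatest fixpoint, start Z0 = {q1, q3, q4}, keep only states in Sat with every successor in Z. Z1 = {q3, q4}; fixed.
Sat(AG ready) = {q3, q4}
q3 ∈ Sat(AG ready) = {q3, q4}, so the formula holds at q3.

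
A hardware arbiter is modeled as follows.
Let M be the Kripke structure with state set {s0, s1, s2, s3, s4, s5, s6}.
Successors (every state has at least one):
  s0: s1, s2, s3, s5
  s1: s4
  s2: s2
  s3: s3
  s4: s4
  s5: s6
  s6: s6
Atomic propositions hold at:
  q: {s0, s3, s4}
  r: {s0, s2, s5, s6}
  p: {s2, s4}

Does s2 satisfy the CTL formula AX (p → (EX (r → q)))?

Sat(r → q) = {s0, s1, s3, s4}
Sat(EX (r → q)) = {s : some successor in {s0, s1, s3, s4}} = {s0, s1, s3, s4}
Sat(p → (EX (r → q))) = {s0, s1, s3, s4, s5, s6}
Sat(AX (p → (EX (r → q)))) = {s : every successor in {s0, s1, s3, s4, s5, s6}} = {s1, s3, s4, s5, s6}
s2 ∉ Sat(AX (p → (EX (r → q)))) = {s1, s3, s4, s5, s6}, so the formula does not hold at s2.

No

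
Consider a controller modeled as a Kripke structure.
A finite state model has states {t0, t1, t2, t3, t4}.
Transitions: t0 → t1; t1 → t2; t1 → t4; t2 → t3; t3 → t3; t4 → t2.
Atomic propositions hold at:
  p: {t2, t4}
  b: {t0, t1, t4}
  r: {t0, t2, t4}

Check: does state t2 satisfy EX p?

Sat(EX p) = {s : some successor in {t2, t4}} = {t1, t4}
t2 ∉ Sat(EX p) = {t1, t4}, so the formula does not hold at t2.

No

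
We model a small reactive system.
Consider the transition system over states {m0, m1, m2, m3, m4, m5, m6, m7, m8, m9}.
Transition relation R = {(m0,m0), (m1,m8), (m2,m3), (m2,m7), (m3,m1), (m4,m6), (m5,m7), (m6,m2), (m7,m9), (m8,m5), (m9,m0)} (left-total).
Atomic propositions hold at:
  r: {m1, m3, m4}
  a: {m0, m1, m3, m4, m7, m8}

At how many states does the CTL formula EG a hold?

EG a: greatest fixpoint, start Z0 = {m0, m1, m3, m4, m7, m8}, keep only states in Sat with some successor in Z. Z1 = {m0, m1, m3}; Z2 = {m0, m3}; Z3 = {m0}; fixed.
Sat(EG a) = {m0}
|Sat(EG a)| = |{m0}| = 1.

1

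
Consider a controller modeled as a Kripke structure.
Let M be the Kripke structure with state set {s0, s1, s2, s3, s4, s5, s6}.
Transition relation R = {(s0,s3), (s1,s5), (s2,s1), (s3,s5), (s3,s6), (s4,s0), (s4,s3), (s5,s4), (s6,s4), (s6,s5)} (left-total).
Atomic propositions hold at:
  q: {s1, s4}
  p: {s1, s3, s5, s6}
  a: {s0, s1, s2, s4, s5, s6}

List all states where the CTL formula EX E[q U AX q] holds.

Sat(AX q) = {s : every successor in {s1, s4}} = {s2, s5}
E[q U AX q]: least fixpoint, start Z0 = Sat(AX q) = {s2, s5}, add states in Sat(q) with some successor in Z. Z1 = {s1, s2, s5}; fixed.
Sat(E[q U AX q]) = {s1, s2, s5}
Sat(EX E[q U AX q]) = {s : some successor in {s1, s2, s5}} = {s1, s2, s3, s6}

{s1, s2, s3, s6}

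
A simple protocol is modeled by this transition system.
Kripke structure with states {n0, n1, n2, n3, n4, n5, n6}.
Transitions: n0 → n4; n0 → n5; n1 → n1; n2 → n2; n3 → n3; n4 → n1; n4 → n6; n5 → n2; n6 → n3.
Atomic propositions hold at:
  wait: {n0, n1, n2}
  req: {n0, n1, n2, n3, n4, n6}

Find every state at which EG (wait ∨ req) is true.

{n0, n1, n2, n3, n4, n6}

Sat(wait ∨ req) = {n0, n1, n2, n3, n4, n6}
EG (wait ∨ req): greatest fixpoint, start Z0 = {n0, n1, n2, n3, n4, n6}, keep only states in Sat with some successor in Z. Already a fixed point.
Sat(EG (wait ∨ req)) = {n0, n1, n2, n3, n4, n6}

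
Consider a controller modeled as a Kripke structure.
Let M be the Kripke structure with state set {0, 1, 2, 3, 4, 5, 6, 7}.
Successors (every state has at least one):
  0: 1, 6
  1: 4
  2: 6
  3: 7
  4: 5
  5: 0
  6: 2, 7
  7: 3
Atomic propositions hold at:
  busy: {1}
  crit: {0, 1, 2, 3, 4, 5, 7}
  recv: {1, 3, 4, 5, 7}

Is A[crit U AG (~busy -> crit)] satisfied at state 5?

Sat(~busy) = {0, 2, 3, 4, 5, 6, 7}
Sat(~busy -> crit) = {0, 1, 2, 3, 4, 5, 7}
AG (~busy -> crit): greatest fixpoint, start Z0 = {0, 1, 2, 3, 4, 5, 7}, keep only states in Sat with every successor in Z. Z1 = {1, 3, 4, 5, 7}; Z2 = {1, 3, 4, 7}; Z3 = {1, 3, 7}; Z4 = {3, 7}; fixed.
Sat(AG (~busy -> crit)) = {3, 7}
A[crit U AG (~busy -> crit)]: least fixpoint, start Z0 = Sat(AG (~busy -> crit)) = {3, 7}, add states in Sat(crit) with every successor in Z. Already a fixed point.
Sat(A[crit U AG (~busy -> crit)]) = {3, 7}
5 ∉ Sat(A[crit U AG (~busy -> crit)]) = {3, 7}, so the formula does not hold at 5.

No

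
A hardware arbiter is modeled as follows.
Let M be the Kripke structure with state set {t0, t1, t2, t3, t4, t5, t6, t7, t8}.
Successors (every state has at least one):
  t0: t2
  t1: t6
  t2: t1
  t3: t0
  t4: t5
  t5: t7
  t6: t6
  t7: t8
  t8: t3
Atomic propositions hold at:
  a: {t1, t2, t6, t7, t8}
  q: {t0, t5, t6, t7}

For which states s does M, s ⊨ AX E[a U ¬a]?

Sat(¬a) = {t0, t3, t4, t5}
E[a U ¬a]: least fixpoint, start Z0 = Sat(¬a) = {t0, t3, t4, t5}, add states in Sat(a) with some successor in Z. Z1 = {t0, t3, t4, t5, t8}; Z2 = {t0, t3, t4, t5, t7, t8}; fixed.
Sat(E[a U ¬a]) = {t0, t3, t4, t5, t7, t8}
Sat(AX E[a U ¬a]) = {s : every successor in {t0, t3, t4, t5, t7, t8}} = {t3, t4, t5, t7, t8}

{t3, t4, t5, t7, t8}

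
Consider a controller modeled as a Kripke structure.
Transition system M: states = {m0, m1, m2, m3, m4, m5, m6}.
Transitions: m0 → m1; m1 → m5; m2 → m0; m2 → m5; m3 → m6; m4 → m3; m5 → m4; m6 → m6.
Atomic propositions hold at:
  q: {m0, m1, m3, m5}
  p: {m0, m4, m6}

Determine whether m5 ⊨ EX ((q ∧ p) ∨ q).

No

Sat(q ∧ p) = {m0}
Sat((q ∧ p) ∨ q) = {m0, m1, m3, m5}
Sat(EX ((q ∧ p) ∨ q)) = {s : some successor in {m0, m1, m3, m5}} = {m0, m1, m2, m4}
m5 ∉ Sat(EX ((q ∧ p) ∨ q)) = {m0, m1, m2, m4}, so the formula does not hold at m5.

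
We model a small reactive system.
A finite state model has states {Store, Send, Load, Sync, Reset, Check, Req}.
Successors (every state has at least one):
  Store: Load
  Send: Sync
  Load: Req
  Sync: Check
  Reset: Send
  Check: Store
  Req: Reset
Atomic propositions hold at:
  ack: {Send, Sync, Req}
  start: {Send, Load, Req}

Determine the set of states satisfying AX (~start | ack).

{Send, Load, Sync, Reset, Check, Req}

Sat(~start) = {Store, Sync, Reset, Check}
Sat(~start | ack) = {Store, Send, Sync, Reset, Check, Req}
Sat(AX (~start | ack)) = {s : every successor in {Store, Send, Sync, Reset, Check, Req}} = {Send, Load, Sync, Reset, Check, Req}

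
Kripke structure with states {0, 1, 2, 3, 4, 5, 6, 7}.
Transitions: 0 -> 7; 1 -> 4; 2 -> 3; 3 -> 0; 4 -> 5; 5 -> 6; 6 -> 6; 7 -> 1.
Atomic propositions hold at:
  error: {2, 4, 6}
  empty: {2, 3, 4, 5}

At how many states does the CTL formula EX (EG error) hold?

2

EG error: greatest fixpoint, start Z0 = {2, 4, 6}, keep only states in Sat with some successor in Z. Z1 = {6}; fixed.
Sat(EG error) = {6}
Sat(EX (EG error)) = {s : some successor in {6}} = {5, 6}
|Sat(EX (EG error))| = |{5, 6}| = 2.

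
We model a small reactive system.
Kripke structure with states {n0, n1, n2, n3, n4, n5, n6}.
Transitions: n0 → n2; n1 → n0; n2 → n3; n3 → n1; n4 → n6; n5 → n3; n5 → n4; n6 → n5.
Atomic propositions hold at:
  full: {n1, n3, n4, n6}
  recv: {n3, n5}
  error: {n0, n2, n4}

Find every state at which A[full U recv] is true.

A[full U recv]: least fixpoint, start Z0 = Sat(recv) = {n3, n5}, add states in Sat(full) with every successor in Z. Z1 = {n3, n5, n6}; Z2 = {n3, n4, n5, n6}; fixed.
Sat(A[full U recv]) = {n3, n4, n5, n6}

{n3, n4, n5, n6}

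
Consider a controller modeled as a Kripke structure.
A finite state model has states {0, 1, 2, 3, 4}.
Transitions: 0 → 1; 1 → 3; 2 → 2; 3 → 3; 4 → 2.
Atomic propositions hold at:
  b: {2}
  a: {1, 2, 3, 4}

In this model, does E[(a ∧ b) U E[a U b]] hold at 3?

No

Sat(a ∧ b) = {2}
E[a U b]: least fixpoint, start Z0 = Sat(b) = {2}, add states in Sat(a) with some successor in Z. Z1 = {2, 4}; fixed.
Sat(E[a U b]) = {2, 4}
E[(a ∧ b) U E[a U b]]: least fixpoint, start Z0 = Sat(E[a U b]) = {2, 4}, add states in Sat(a ∧ b) with some successor in Z. Already a fixed point.
Sat(E[(a ∧ b) U E[a U b]]) = {2, 4}
3 ∉ Sat(E[(a ∧ b) U E[a U b]]) = {2, 4}, so the formula does not hold at 3.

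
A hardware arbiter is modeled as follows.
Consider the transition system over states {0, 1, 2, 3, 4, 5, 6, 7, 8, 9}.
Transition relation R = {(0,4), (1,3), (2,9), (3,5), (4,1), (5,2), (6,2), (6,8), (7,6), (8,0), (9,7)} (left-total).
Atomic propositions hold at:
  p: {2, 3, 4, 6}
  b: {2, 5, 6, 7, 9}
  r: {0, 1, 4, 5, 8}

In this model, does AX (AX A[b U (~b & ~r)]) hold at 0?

Sat(~b) = {0, 1, 3, 4, 8}
Sat(~r) = {2, 3, 6, 7, 9}
Sat(~b & ~r) = {3}
A[b U (~b & ~r)]: least fixpoint, start Z0 = Sat((~b & ~r)) = {3}, add states in Sat(b) with every successor in Z. Already a fixed point.
Sat(A[b U (~b & ~r)]) = {3}
Sat(AX A[b U (~b & ~r)]) = {s : every successor in {3}} = {1}
Sat(AX (AX A[b U (~b & ~r)])) = {s : every successor in {1}} = {4}
0 ∉ Sat(AX (AX A[b U (~b & ~r)])) = {4}, so the formula does not hold at 0.

No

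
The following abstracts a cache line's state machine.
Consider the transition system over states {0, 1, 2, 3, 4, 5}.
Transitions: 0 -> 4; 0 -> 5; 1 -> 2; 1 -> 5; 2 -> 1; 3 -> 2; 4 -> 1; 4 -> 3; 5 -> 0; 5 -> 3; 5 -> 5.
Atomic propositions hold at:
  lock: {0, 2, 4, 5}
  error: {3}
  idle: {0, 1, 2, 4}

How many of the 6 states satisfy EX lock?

Sat(EX lock) = {s : some successor in {0, 2, 4, 5}} = {0, 1, 3, 5}
|Sat(EX lock)| = |{0, 1, 3, 5}| = 4.

4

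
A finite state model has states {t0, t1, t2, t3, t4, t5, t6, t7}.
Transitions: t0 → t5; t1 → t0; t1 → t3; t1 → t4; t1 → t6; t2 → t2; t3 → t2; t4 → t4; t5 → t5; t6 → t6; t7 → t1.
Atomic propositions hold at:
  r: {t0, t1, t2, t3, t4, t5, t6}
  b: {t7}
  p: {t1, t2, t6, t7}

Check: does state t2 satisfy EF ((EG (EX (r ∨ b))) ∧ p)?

Yes

Sat(r ∨ b) = {t0, t1, t2, t3, t4, t5, t6, t7}
Sat(EX (r ∨ b)) = {s : some successor in {t0, t1, t2, t3, t4, t5, t6, t7}} = {t0, t1, t2, t3, t4, t5, t6, t7}
EG (EX (r ∨ b)): greatest fixpoint, start Z0 = {t0, t1, t2, t3, t4, t5, t6, t7}, keep only states in Sat with some successor in Z. Already a fixed point.
Sat(EG (EX (r ∨ b))) = {t0, t1, t2, t3, t4, t5, t6, t7}
Sat((EG (EX (r ∨ b))) ∧ p) = {t1, t2, t6, t7}
EF ((EG (EX (r ∨ b))) ∧ p): least fixpoint, start Z0 = {t1, t2, t6, t7}, add states with some successor in Z. Z1 = {t1, t2, t3, t6, t7}; fixed.
Sat(EF ((EG (EX (r ∨ b))) ∧ p)) = {t1, t2, t3, t6, t7}
t2 ∈ Sat(EF ((EG (EX (r ∨ b))) ∧ p)) = {t1, t2, t3, t6, t7}, so the formula holds at t2.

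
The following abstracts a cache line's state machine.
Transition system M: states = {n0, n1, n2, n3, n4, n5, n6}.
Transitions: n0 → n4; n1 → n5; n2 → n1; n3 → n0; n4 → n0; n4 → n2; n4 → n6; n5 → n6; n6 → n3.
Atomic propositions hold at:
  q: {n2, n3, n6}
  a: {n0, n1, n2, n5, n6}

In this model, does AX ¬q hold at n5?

Sat(¬q) = {n0, n1, n4, n5}
Sat(AX ¬q) = {s : every successor in {n0, n1, n4, n5}} = {n0, n1, n2, n3}
n5 ∉ Sat(AX ¬q) = {n0, n1, n2, n3}, so the formula does not hold at n5.

No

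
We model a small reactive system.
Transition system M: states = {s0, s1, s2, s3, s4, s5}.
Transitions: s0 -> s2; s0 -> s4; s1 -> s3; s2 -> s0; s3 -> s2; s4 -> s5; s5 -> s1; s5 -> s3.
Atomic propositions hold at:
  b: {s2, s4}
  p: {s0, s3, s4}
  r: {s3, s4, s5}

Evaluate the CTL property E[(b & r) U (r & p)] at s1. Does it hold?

No

Sat(b & r) = {s4}
Sat(r & p) = {s3, s4}
E[(b & r) U (r & p)]: least fixpoint, start Z0 = Sat((r & p)) = {s3, s4}, add states in Sat(b & r) with some successor in Z. Already a fixed point.
Sat(E[(b & r) U (r & p)]) = {s3, s4}
s1 ∉ Sat(E[(b & r) U (r & p)]) = {s3, s4}, so the formula does not hold at s1.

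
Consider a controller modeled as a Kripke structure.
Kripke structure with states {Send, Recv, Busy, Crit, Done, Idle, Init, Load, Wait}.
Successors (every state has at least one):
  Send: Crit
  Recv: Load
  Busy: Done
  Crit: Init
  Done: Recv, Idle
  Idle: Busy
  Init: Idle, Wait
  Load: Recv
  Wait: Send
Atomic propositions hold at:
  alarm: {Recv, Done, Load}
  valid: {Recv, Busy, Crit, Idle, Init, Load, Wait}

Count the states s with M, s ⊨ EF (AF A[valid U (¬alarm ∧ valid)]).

Sat(¬alarm) = {Send, Busy, Crit, Idle, Init, Wait}
Sat(¬alarm ∧ valid) = {Busy, Crit, Idle, Init, Wait}
A[valid U (¬alarm ∧ valid)]: least fixpoint, start Z0 = Sat((¬alarm ∧ valid)) = {Busy, Crit, Idle, Init, Wait}, add states in Sat(valid) with every successor in Z. Already a fixed point.
Sat(A[valid U (¬alarm ∧ valid)]) = {Busy, Crit, Idle, Init, Wait}
AF A[valid U (¬alarm ∧ valid)]: least fixpoint, start Z0 = {Busy, Crit, Idle, Init, Wait}, add states with every successor in Z. Z1 = {Send, Busy, Crit, Idle, Init, Wait}; fixed.
Sat(AF A[valid U (¬alarm ∧ valid)]) = {Send, Busy, Crit, Idle, Init, Wait}
EF (AF A[valid U (¬alarm ∧ valid)]): least fixpoint, start Z0 = {Send, Busy, Crit, Idle, Init, Wait}, add states with some successor in Z. Z1 = {Send, Busy, Crit, Done, Idle, Init, Wait}; fixed.
Sat(EF (AF A[valid U (¬alarm ∧ valid)])) = {Send, Busy, Crit, Done, Idle, Init, Wait}
|Sat(EF (AF A[valid U (¬alarm ∧ valid)]))| = |{Send, Busy, Crit, Done, Idle, Init, Wait}| = 7.

7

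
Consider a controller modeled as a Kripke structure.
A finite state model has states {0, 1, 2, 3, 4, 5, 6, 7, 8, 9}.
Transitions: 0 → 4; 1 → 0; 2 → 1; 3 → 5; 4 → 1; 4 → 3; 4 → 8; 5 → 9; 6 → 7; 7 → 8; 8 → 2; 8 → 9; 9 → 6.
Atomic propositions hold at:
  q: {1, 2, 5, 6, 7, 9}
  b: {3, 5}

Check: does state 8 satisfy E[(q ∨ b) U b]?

Sat(q ∨ b) = {1, 2, 3, 5, 6, 7, 9}
E[(q ∨ b) U b]: least fixpoint, start Z0 = Sat(b) = {3, 5}, add states in Sat(q ∨ b) with some successor in Z. Already a fixed point.
Sat(E[(q ∨ b) U b]) = {3, 5}
8 ∉ Sat(E[(q ∨ b) U b]) = {3, 5}, so the formula does not hold at 8.

No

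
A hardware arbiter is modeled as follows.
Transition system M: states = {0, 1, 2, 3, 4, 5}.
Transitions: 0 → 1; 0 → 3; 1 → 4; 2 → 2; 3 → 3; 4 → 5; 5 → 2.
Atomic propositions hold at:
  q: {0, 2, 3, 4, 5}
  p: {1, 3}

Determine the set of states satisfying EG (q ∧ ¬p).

{2, 4, 5}

Sat(¬p) = {0, 2, 4, 5}
Sat(q ∧ ¬p) = {0, 2, 4, 5}
EG (q ∧ ¬p): greatest fixpoint, start Z0 = {0, 2, 4, 5}, keep only states in Sat with some successor in Z. Z1 = {2, 4, 5}; fixed.
Sat(EG (q ∧ ¬p)) = {2, 4, 5}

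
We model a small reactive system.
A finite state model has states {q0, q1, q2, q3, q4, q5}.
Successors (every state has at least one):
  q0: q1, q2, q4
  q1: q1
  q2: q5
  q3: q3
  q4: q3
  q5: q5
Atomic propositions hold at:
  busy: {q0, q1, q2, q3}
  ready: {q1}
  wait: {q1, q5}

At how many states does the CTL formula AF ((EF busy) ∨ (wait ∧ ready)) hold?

5

EF busy: least fixpoint, start Z0 = {q0, q1, q2, q3}, add states with some successor in Z. Z1 = {q0, q1, q2, q3, q4}; fixed.
Sat(EF busy) = {q0, q1, q2, q3, q4}
Sat(wait ∧ ready) = {q1}
Sat((EF busy) ∨ (wait ∧ ready)) = {q0, q1, q2, q3, q4}
AF ((EF busy) ∨ (wait ∧ ready)): least fixpoint, start Z0 = {q0, q1, q2, q3, q4}, add states with every successor in Z. Already a fixed point.
Sat(AF ((EF busy) ∨ (wait ∧ ready))) = {q0, q1, q2, q3, q4}
|Sat(AF ((EF busy) ∨ (wait ∧ ready)))| = |{q0, q1, q2, q3, q4}| = 5.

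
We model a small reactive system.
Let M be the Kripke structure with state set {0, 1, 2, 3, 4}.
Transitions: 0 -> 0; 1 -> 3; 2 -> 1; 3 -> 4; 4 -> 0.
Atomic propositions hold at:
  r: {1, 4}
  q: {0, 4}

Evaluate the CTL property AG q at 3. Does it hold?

AG q: greatest fixpoint, start Z0 = {0, 4}, keep only states in Sat with every successor in Z. Already a fixed point.
Sat(AG q) = {0, 4}
3 ∉ Sat(AG q) = {0, 4}, so the formula does not hold at 3.

No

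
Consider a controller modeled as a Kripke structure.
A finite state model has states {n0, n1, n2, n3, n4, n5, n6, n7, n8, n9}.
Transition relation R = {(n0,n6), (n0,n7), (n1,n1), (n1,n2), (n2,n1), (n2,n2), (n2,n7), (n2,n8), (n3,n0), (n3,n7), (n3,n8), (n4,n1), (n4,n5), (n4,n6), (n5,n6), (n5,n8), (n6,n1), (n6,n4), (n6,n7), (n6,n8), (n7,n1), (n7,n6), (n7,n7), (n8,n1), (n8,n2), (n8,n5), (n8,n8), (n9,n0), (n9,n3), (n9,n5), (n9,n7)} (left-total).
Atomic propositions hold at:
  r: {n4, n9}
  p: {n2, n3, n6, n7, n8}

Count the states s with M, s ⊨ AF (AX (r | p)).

Sat(r | p) = {n2, n3, n4, n6, n7, n8, n9}
Sat(AX (r | p)) = {s : every successor in {n2, n3, n4, n6, n7, n8, n9}} = {n0, n5}
AF (AX (r | p)): least fixpoint, start Z0 = {n0, n5}, add states with every successor in Z. Already a fixed point.
Sat(AF (AX (r | p))) = {n0, n5}
|Sat(AF (AX (r | p)))| = |{n0, n5}| = 2.

2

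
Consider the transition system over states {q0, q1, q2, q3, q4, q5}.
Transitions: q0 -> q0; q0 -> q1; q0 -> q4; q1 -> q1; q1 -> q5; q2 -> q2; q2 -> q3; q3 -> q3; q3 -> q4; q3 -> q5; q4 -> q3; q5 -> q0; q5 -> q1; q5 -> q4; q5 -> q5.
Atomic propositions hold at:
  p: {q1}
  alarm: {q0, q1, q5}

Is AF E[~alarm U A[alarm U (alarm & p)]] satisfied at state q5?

No

Sat(~alarm) = {q2, q3, q4}
Sat(alarm & p) = {q1}
A[alarm U (alarm & p)]: least fixpoint, start Z0 = Sat((alarm & p)) = {q1}, add states in Sat(alarm) with every successor in Z. Already a fixed point.
Sat(A[alarm U (alarm & p)]) = {q1}
E[~alarm U A[alarm U (alarm & p)]]: least fixpoint, start Z0 = Sat(A[alarm U (alarm & p)]) = {q1}, add states in Sat(~alarm) with some successor in Z. Already a fixed point.
Sat(E[~alarm U A[alarm U (alarm & p)]]) = {q1}
AF E[~alarm U A[alarm U (alarm & p)]]: least fixpoint, start Z0 = {q1}, add states with every successor in Z. Already a fixed point.
Sat(AF E[~alarm U A[alarm U (alarm & p)]]) = {q1}
q5 ∉ Sat(AF E[~alarm U A[alarm U (alarm & p)]]) = {q1}, so the formula does not hold at q5.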